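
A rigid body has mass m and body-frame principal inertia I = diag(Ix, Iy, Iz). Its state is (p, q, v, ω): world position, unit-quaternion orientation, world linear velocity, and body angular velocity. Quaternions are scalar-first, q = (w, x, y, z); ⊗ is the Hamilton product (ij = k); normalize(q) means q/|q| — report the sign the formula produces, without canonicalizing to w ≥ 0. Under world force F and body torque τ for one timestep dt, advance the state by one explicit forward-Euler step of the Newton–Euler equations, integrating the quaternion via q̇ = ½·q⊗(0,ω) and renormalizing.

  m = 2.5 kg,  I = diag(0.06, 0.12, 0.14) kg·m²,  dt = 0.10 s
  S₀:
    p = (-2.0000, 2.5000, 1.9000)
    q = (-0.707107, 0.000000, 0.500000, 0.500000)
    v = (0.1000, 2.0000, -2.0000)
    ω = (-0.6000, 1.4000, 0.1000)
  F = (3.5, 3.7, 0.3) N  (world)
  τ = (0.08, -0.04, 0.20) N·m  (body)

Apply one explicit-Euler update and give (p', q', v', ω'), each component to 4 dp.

p + v·dt = (-1.9900, 2.7000, 1.7000)
v + (F/m)dt = (0.2400, 2.1480, -1.9880)
angular accel α = (1.2867, -0.3733, 1.7886)
ω + α·dt = (-0.4713, 1.3627, 0.2789)
Hamilton product q⊗(0,ω) = (-0.7500000, -0.2257358, -1.2899498, 0.2292893)
q + ½dt·q⊗(0,ω), renormalized = (-0.7424, -0.0113, 0.4342, 0.5100)

p' = (-1.9900, 2.7000, 1.7000)
q' = (-0.7424, -0.0113, 0.4342, 0.5100)
v' = (0.2400, 2.1480, -1.9880)
ω' = (-0.4713, 1.3627, 0.2789)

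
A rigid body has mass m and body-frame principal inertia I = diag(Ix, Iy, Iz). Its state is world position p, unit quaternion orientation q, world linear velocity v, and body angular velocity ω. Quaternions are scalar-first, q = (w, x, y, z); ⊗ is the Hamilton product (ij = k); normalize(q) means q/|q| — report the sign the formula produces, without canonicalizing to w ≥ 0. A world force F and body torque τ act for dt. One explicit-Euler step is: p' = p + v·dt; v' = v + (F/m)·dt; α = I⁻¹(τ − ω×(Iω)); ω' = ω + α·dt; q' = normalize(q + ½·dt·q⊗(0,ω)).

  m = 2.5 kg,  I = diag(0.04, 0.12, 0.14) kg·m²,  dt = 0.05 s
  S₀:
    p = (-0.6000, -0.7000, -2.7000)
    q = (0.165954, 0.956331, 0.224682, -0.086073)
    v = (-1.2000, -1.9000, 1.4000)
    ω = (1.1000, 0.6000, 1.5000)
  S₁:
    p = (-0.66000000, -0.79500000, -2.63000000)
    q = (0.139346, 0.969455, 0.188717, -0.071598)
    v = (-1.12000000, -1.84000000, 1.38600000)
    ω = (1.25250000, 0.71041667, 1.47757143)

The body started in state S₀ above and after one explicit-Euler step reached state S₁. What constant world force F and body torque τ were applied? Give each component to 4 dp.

F = (4.0000, 3.0000, -0.7000)
τ = (0.1400, 0.1000, -0.0100)

velocity change Δv = (0.08000000, 0.06000000, -0.01400000)
F = m·Δv/dt = (4.0000, 3.0000, -0.7000)
rate change Δω = (0.15250000, 0.11041667, -0.02242857)
precession coupling = (0.0180, -0.1650, 0.0528)
I·α + gyro = (0.1400, 0.1000, -0.0100)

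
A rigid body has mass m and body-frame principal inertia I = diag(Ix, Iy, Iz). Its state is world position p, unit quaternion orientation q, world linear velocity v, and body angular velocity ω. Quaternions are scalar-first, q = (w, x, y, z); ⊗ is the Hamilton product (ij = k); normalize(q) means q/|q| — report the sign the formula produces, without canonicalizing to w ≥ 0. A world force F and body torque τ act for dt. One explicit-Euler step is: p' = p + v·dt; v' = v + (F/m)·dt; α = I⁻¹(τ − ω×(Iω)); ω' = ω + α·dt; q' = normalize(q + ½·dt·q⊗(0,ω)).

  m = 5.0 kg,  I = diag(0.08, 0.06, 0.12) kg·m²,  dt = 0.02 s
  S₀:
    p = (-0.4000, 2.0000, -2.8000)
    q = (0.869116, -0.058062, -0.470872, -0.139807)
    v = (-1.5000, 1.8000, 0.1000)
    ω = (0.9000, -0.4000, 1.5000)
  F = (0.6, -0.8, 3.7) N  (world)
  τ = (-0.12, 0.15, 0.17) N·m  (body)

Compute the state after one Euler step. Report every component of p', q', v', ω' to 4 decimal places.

gyro term ω×Iω = (-0.0360, -0.0540, 0.0072)
angular accel α = (-1.0500, 3.4000, 1.3567)
new body rate ω' = (0.8790, -0.3320, 1.5271)
2q̇ = q⊗(0,ω) = (0.0736175, 0.0199736, -0.3863797, 1.7506836)
q' = normalize(q + ½dt·q⊗(0,ω)) = (0.8697, -0.0579, -0.4747, -0.1223)
p + v·dt = (-0.4300, 2.0360, -2.7980)
v + (F/m)dt = (-1.4976, 1.7968, 0.1148)

p' = (-0.4300, 2.0360, -2.7980)
q' = (0.8697, -0.0579, -0.4747, -0.1223)
v' = (-1.4976, 1.7968, 0.1148)
ω' = (0.8790, -0.3320, 1.5271)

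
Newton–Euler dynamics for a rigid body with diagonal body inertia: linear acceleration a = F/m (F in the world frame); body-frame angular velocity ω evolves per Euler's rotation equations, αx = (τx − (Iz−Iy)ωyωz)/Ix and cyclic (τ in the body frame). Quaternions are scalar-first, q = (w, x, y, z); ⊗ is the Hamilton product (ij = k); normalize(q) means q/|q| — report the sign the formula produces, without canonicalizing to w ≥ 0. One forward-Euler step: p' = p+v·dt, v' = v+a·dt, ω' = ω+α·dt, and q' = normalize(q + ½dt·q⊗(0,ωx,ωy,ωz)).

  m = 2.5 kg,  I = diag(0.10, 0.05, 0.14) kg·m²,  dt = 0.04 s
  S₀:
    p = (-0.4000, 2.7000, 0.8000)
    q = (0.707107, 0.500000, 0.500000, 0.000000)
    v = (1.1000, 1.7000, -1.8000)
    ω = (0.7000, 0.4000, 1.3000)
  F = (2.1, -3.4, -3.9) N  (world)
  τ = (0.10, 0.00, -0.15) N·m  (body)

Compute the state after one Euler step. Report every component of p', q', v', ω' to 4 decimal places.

ω×(Iω) gyroscopic = (0.0468, -0.0364, -0.0140)
α = I⁻¹(τ − ω×Iω) = (0.5320, 0.7280, -0.9714)
ω + α·dt = (0.7213, 0.4291, 1.2611)
q⊗(0,ω) = (-0.5500000, 1.1449749, -0.3671572, 0.7692391)
q + ½dt·q⊗(0,ω), renormalized = (0.6958, 0.5227, 0.4924, 0.0154)
a = (0.8400, -1.3600, -1.5600)
p' = p + v·dt = (-0.3560, 2.7680, 0.7280)
new velocity v' = (1.1336, 1.6456, -1.8624)

p' = (-0.3560, 2.7680, 0.7280)
q' = (0.6958, 0.5227, 0.4924, 0.0154)
v' = (1.1336, 1.6456, -1.8624)
ω' = (0.7213, 0.4291, 1.2611)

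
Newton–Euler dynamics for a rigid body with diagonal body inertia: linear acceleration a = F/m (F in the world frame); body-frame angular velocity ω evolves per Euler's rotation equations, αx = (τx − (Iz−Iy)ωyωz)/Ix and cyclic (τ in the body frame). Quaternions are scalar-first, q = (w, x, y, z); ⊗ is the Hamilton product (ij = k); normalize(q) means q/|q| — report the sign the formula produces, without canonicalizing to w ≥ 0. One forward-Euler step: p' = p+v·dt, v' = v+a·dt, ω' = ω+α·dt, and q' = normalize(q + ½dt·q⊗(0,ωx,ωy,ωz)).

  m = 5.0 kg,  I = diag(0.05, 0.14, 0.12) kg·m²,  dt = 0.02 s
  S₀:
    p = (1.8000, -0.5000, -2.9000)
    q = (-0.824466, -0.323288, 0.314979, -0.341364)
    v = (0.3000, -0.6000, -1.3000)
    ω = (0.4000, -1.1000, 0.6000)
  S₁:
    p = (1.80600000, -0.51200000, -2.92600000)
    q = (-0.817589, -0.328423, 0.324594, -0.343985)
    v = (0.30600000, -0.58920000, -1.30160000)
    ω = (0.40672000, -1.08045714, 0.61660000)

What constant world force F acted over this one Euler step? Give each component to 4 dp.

F = (1.5000, 2.7000, -0.4000)

v₁ − v₀ = (0.00600000, 0.01080000, -0.00160000)
m·(v₁−v₀)/dt = (1.5000, 2.7000, -0.4000)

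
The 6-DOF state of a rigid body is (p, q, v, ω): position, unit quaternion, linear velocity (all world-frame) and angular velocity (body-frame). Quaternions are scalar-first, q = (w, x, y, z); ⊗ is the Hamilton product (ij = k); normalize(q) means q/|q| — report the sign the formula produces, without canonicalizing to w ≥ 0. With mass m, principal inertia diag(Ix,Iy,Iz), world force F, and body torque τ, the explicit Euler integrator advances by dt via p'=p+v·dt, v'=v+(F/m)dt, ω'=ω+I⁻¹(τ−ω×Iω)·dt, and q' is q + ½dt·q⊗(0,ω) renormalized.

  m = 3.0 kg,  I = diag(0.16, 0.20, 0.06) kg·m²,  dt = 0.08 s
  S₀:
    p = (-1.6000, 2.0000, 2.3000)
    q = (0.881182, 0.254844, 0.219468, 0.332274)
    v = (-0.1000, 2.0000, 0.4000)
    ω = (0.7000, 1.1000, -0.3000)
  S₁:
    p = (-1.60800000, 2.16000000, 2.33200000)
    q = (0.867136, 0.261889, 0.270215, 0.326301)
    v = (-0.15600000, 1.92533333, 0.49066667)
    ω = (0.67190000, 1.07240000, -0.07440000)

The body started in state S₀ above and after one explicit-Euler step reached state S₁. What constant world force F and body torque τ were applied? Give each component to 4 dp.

v₁ − v₀ = (-0.05600000, -0.07466667, 0.09066667)
m·(v₁−v₀)/dt = (-2.1000, -2.8000, 3.4000)
ω₁ − ω₀ = (-0.02810000, -0.02760000, 0.22560000)
precession coupling = (0.0462, -0.0210, 0.0308)
applied torque τ = (-0.0100, -0.0900, 0.2000)

F = (-2.1000, -2.8000, 3.4000)
τ = (-0.0100, -0.0900, 0.2000)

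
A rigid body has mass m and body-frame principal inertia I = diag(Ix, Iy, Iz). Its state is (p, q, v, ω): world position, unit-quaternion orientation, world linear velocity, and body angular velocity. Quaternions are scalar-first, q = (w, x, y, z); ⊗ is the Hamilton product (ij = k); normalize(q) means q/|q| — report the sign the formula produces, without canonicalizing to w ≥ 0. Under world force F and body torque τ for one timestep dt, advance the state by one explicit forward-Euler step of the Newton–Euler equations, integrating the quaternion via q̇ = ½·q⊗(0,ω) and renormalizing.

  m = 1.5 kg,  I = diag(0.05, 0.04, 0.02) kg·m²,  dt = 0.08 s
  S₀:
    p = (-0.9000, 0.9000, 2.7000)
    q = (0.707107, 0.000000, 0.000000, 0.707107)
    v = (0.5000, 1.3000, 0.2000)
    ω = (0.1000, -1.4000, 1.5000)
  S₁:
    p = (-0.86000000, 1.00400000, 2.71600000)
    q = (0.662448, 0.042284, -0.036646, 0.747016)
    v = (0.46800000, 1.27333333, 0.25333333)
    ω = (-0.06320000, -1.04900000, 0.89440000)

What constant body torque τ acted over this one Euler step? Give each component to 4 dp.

rate change Δω = (-0.16320000, 0.35100000, -0.60560000)
precession coupling = (0.0420, 0.0045, 0.0014)
I·α + gyro = (-0.0600, 0.1800, -0.1500)

τ = (-0.0600, 0.1800, -0.1500)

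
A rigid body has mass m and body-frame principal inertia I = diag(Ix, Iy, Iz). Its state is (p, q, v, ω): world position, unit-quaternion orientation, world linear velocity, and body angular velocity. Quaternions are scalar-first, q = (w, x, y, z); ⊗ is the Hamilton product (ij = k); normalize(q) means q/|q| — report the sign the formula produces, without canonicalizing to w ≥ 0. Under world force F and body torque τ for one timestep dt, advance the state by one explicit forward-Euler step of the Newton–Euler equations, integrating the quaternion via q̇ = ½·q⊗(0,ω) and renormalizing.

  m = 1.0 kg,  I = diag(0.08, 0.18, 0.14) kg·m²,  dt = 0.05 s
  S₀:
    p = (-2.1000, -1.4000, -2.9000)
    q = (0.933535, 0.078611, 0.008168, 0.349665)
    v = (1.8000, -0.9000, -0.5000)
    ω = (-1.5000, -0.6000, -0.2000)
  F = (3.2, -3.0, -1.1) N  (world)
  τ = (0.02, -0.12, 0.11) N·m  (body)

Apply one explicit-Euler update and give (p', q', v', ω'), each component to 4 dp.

p' = (-2.0100, -1.4450, -2.9250)
q' = (0.9376, 0.0488, -0.0185, 0.3438)
v' = (1.9600, -1.0500, -0.5550)
ω' = (-1.4845, -0.6283, -0.1929)

precession coupling ω×(Iω) = (-0.0048, -0.0180, 0.0900)
α = I⁻¹(τ − ω×Iω) = (0.3100, -0.5667, 0.1429)
ω' = ω + α·dt = (-1.4845, -0.6283, -0.1929)
2q̇ = q⊗(0,ω) = (0.1927503, -1.1921371, -1.0688963, -0.2216216)
q + ½dt·q⊗(0,ω), renormalized = (0.9376, 0.0488, -0.0185, 0.3438)
p + v·dt = (-2.0100, -1.4450, -2.9250)
v + (F/m)dt = (1.9600, -1.0500, -0.5550)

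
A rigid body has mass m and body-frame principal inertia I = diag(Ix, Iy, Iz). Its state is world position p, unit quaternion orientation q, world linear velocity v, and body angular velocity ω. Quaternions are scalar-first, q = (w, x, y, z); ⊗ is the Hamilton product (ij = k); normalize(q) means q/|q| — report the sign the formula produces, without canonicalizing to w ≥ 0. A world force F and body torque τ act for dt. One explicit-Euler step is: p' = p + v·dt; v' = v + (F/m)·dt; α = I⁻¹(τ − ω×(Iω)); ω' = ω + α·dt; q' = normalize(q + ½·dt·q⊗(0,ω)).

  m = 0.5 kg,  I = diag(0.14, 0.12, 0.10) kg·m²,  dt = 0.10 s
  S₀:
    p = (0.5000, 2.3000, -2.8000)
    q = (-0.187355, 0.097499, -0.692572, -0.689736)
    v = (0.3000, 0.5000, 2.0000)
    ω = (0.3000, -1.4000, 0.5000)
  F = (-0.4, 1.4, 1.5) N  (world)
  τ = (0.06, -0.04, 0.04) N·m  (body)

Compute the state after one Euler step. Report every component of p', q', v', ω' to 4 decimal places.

p' = p + v·dt = (0.5300, 2.3500, -2.6000)
v' = v + a·dt = (0.2200, 0.7800, 2.3000)
(τ − ω×Iω)/I = (0.3286, -0.3833, 0.3160)
ω' = ω + α·dt = (0.3329, -1.4383, 0.5316)
2q̇ = q⊗(0,ω) = (-0.6539825, -1.3681229, 0.0066267, -0.0224045)
q + ½dt·q⊗(0,ω), renormalized = (-0.2194, 0.0290, -0.6903, -0.6889)

p' = (0.5300, 2.3500, -2.6000)
q' = (-0.2194, 0.0290, -0.6903, -0.6889)
v' = (0.2200, 0.7800, 2.3000)
ω' = (0.3329, -1.4383, 0.5316)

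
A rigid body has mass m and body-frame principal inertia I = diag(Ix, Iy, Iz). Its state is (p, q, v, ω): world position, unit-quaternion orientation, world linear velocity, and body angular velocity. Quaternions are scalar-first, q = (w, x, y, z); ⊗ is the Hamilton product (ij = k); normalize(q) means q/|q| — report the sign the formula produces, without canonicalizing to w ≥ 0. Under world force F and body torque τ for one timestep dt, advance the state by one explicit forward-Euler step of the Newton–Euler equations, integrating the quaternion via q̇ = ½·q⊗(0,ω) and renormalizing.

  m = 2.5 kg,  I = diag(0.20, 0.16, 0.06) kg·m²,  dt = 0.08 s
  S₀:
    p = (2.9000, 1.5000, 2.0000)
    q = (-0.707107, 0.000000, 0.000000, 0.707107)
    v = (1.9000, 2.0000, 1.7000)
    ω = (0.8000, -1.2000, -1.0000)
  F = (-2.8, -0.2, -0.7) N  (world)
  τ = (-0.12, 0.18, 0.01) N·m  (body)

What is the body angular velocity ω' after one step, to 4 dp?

ω' = (0.8000, -1.0540, -1.0379)

(τ − ω×Iω)/I = (0.0000, 1.8250, -0.4733)
ω + α·dt = (0.8000, -1.0540, -1.0379)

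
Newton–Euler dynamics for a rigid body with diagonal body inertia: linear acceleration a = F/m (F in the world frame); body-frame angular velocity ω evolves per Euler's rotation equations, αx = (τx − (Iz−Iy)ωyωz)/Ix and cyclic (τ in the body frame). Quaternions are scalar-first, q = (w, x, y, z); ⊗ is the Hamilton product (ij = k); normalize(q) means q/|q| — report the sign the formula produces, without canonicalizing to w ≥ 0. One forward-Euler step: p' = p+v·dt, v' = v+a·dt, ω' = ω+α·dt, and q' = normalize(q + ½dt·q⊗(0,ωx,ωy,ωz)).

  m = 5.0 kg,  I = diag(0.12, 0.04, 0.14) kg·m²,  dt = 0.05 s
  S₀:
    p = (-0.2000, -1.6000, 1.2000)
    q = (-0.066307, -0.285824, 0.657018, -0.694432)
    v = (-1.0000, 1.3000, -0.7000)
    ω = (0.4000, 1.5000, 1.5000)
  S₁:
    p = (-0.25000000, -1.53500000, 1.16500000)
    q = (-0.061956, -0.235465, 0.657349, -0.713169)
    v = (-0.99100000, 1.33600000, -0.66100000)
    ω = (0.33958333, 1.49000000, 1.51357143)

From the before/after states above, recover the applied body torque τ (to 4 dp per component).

ω₁ − ω₀ = (-0.06041667, -0.01000000, 0.01357143)
I·α + gyro = (0.0800, -0.0200, -0.0100)

τ = (0.0800, -0.0200, -0.0100)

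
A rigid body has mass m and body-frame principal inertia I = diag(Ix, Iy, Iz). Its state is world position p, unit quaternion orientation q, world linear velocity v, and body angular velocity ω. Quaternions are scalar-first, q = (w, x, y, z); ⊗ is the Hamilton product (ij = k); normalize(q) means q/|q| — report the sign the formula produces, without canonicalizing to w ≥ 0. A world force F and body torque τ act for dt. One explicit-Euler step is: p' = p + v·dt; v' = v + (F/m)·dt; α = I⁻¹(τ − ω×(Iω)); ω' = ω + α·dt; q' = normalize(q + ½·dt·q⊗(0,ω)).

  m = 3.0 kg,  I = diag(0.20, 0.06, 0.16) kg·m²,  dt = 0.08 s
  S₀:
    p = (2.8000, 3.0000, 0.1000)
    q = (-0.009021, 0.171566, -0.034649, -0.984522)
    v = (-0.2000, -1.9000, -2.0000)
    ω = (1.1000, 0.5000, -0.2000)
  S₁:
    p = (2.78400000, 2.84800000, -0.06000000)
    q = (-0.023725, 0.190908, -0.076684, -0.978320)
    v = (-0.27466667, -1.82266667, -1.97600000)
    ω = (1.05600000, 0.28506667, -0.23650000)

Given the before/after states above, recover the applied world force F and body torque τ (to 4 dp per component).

F = (-2.8000, 2.9000, 0.9000)
τ = (-0.1200, -0.1700, -0.1500)

Δω = ω₁−ω₀ = (-0.04400000, -0.21493333, -0.03650000)
precession coupling = (-0.0100, -0.0088, -0.0770)
τ = I·(Δω/dt) + ω₀×(Iω₀) = (-0.1200, -0.1700, -0.1500)
v₁ − v₀ = (-0.07466667, 0.07733333, 0.02400000)
applied force F = (-2.8000, 2.9000, 0.9000)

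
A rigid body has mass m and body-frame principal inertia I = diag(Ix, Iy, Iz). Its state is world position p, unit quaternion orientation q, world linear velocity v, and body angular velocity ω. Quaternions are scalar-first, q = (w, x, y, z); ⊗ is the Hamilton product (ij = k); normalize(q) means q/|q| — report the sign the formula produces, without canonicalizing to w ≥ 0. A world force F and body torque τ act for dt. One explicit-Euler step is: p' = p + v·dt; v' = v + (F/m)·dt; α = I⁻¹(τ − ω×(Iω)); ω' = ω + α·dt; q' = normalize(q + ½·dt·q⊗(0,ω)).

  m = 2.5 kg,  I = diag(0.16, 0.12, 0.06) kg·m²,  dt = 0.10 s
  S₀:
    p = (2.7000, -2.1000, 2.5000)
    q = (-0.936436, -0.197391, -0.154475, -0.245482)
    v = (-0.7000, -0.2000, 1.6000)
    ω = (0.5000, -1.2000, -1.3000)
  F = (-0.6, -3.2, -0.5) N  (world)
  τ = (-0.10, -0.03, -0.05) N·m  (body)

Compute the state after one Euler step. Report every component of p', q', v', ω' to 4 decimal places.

(τ − ω×Iω)/I = (-0.0400, 0.2917, -1.2333)
ω + α·dt = (0.4960, -1.1708, -1.4233)
Hamilton product q⊗(0,ω) = (-0.4058011, -0.5619789, 0.7443739, 1.5314735)
q + ½dt·q⊗(0,ω), renormalized = (-0.9527, -0.2245, -0.1168, -0.1682)
a = (-0.2400, -1.2800, -0.2000)
p' = p + v·dt = (2.6300, -2.1200, 2.6600)
new velocity v' = (-0.7240, -0.3280, 1.5800)

p' = (2.6300, -2.1200, 2.6600)
q' = (-0.9527, -0.2245, -0.1168, -0.1682)
v' = (-0.7240, -0.3280, 1.5800)
ω' = (0.4960, -1.1708, -1.4233)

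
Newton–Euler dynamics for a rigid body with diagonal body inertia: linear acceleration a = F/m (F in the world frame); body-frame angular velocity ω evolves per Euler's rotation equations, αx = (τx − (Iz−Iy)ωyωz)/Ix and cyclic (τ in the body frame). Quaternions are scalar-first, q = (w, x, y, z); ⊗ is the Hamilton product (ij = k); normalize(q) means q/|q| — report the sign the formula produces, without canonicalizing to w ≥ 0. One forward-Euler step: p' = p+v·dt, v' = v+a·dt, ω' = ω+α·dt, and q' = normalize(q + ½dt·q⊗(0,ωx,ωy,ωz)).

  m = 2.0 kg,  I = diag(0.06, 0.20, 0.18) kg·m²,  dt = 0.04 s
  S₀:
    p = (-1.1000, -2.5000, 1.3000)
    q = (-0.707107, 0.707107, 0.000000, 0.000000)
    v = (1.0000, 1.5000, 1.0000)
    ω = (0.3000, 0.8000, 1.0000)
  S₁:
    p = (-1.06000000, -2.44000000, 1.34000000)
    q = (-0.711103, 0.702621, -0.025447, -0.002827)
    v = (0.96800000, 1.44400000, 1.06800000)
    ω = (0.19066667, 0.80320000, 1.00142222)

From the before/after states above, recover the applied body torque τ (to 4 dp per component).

τ = (-0.1800, -0.0200, 0.0400)

rate change Δω = (-0.10933333, 0.00320000, 0.00142222)
gyro term ω₀×Iω₀ = (-0.0160, -0.0360, 0.0336)
applied torque τ = (-0.1800, -0.0200, 0.0400)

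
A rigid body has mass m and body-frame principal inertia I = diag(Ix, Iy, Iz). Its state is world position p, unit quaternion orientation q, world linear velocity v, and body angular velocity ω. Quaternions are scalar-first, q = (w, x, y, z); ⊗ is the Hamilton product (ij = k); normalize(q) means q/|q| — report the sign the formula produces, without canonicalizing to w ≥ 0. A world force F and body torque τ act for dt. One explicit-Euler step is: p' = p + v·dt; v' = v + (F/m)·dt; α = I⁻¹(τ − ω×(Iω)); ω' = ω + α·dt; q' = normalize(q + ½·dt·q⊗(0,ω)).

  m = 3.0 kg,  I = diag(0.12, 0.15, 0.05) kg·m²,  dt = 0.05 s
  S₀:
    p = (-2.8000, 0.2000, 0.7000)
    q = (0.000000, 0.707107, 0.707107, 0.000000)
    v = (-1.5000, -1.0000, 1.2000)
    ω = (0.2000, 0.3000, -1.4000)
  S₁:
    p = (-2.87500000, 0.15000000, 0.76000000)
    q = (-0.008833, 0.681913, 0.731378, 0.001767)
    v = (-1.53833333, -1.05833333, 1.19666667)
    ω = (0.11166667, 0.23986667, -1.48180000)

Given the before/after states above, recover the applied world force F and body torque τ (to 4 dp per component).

velocity change Δv = (-0.03833333, -0.05833333, -0.00333333)
applied force F = (-2.3000, -3.5000, -0.2000)
rate change Δω = (-0.08833333, -0.06013333, -0.08180000)
gyro term ω₀×Iω₀ = (0.0420, -0.0196, 0.0018)
I·α + gyro = (-0.1700, -0.2000, -0.0800)

F = (-2.3000, -3.5000, -0.2000)
τ = (-0.1700, -0.2000, -0.0800)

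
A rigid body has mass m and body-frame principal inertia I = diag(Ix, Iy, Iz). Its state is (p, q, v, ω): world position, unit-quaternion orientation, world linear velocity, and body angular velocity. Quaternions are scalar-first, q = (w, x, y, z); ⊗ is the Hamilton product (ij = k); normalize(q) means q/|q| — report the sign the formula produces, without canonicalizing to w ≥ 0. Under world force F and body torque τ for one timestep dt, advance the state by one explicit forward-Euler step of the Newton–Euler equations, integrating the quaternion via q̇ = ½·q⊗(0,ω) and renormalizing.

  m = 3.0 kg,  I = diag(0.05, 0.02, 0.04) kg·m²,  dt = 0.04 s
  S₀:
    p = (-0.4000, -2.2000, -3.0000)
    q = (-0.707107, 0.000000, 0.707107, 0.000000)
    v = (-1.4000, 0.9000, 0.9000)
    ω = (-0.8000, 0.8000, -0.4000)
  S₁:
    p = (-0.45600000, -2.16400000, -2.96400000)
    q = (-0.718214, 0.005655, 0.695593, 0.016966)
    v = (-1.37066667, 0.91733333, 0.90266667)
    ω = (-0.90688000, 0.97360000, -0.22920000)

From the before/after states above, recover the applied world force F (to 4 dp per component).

v₁ − v₀ = (0.02933333, 0.01733333, 0.00266667)
F = m·Δv/dt = (2.2000, 1.3000, 0.2000)

F = (2.2000, 1.3000, 0.2000)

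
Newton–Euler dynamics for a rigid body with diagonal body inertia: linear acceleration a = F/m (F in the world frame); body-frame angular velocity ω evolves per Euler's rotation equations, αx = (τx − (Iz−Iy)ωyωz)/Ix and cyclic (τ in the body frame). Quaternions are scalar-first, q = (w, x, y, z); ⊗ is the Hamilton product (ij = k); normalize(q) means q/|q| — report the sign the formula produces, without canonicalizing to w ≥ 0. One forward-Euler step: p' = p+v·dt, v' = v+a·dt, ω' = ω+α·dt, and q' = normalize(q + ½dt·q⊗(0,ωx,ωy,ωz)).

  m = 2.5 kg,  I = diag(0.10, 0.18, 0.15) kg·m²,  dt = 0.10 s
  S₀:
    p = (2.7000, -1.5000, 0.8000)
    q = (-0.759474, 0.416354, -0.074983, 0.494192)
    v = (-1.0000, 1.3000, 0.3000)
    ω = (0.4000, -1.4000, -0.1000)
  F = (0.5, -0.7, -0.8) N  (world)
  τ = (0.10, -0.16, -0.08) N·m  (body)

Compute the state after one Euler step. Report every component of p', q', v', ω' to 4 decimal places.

p + v·dt = (2.6000, -1.3700, 0.8300)
v' = v + a·dt = (-0.9800, 1.2720, 0.2680)
gyro term ω×Iω = (-0.0042, 0.0020, -0.0448)
α = I⁻¹(τ − ω×Iω) = (1.0420, -0.9000, -0.2347)
ω + α·dt = (0.5042, -1.4900, -0.1235)
q⊗(0,ω) = (-0.2220986, 0.3955775, 1.3025758, -0.4769550)
q + ½dt·q⊗(0,ω), renormalized = (-0.7685, 0.4350, -0.0098, 0.4691)

p' = (2.6000, -1.3700, 0.8300)
q' = (-0.7685, 0.4350, -0.0098, 0.4691)
v' = (-0.9800, 1.2720, 0.2680)
ω' = (0.5042, -1.4900, -0.1235)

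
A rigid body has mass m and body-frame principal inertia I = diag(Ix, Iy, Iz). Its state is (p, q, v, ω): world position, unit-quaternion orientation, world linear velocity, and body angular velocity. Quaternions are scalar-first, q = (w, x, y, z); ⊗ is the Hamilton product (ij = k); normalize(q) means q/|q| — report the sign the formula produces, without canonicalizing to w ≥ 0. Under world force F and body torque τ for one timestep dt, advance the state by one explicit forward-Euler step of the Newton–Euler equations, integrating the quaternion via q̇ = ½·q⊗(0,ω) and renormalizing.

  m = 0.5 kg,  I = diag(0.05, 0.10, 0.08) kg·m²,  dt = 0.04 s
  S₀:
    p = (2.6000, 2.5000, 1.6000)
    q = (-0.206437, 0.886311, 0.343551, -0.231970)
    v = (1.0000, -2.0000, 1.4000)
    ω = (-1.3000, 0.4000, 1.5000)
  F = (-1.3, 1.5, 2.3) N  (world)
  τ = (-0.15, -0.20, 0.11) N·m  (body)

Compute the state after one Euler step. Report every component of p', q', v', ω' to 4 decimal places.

p' = (2.6400, 2.4200, 1.6560)
q' = (-0.1790, 0.9031, 0.3211, -0.2220)
v' = (0.8960, -1.8800, 1.5840)
ω' = (-1.4104, 0.2966, 1.5680)

new position p' = (2.6400, 2.4200, 1.6560)
v + (F/m)dt = (0.8960, -1.8800, 1.5840)
precession coupling ω×(Iω) = (-0.0120, 0.0585, -0.0260)
(τ − ω×Iω)/I = (-2.7600, -2.5850, 1.7000)
ω' = ω + α·dt = (-1.4104, 0.2966, 1.5680)
q⊗(0,ω) = (1.3627389, 0.8764826, -1.1104803, 0.4914852)
q' = normalize(q + ½dt·q⊗(0,ω)) = (-0.1790, 0.9031, 0.3211, -0.2220)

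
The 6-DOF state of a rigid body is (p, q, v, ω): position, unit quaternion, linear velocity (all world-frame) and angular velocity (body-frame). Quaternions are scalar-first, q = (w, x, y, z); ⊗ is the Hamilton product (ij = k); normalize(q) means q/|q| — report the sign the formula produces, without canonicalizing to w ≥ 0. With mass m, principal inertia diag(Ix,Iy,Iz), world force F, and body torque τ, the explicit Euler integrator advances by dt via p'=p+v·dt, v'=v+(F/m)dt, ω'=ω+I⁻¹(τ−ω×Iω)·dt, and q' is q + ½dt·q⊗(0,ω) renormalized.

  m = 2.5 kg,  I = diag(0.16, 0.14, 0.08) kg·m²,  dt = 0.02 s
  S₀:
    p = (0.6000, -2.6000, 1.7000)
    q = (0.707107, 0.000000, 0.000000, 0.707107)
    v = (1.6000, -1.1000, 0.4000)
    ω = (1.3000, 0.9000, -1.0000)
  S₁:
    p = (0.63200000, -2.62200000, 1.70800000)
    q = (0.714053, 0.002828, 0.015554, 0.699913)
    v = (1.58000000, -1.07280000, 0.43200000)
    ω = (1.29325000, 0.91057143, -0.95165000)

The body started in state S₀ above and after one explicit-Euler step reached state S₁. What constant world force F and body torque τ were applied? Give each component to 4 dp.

F = (-2.5000, 3.4000, 4.0000)
τ = (0.0000, -0.0300, 0.1700)

Δv = v₁−v₀ = (-0.02000000, 0.02720000, 0.03200000)
F = m·Δv/dt = (-2.5000, 3.4000, 4.0000)
rate change Δω = (-0.00675000, 0.01057143, 0.04835000)
precession coupling = (0.0540, -0.1040, -0.0234)
applied torque τ = (0.0000, -0.0300, 0.1700)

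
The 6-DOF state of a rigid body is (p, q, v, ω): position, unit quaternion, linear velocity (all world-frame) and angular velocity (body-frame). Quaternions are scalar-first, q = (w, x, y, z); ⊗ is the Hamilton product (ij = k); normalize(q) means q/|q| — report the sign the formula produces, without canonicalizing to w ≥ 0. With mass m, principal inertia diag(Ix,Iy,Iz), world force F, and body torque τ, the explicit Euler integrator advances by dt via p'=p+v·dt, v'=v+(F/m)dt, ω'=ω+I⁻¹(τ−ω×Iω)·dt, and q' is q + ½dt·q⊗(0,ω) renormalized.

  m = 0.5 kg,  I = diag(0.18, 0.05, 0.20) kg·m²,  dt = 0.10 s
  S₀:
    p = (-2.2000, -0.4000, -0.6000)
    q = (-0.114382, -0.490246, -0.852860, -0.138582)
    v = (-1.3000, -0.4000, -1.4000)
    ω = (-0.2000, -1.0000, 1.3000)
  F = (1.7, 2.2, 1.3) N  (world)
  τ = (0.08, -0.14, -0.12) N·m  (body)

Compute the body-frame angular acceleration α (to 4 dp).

ω×(Iω) gyroscopic = (-0.1950, 0.0052, -0.0260)
(τ − ω×Iω)/I = (1.5278, -2.9040, -0.4700)

α = (1.5278, -2.9040, -0.4700)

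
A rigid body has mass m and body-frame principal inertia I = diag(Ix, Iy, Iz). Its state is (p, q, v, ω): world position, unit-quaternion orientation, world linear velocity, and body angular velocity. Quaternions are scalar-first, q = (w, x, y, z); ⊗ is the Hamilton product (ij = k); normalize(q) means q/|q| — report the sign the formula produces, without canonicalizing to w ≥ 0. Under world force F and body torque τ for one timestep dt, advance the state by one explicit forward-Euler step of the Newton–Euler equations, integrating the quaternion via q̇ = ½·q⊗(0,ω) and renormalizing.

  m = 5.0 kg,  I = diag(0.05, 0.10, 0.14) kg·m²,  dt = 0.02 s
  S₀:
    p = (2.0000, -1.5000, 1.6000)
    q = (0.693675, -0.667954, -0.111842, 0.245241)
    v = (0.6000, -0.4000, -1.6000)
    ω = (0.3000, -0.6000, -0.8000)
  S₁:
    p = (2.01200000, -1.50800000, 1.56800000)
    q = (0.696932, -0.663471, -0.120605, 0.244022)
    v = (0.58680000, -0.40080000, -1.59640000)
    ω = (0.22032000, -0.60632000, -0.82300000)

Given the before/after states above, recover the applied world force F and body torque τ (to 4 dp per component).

F = (-3.3000, -0.2000, 0.9000)
τ = (-0.1800, -0.0100, -0.1700)

v₁ − v₀ = (-0.01320000, -0.00080000, 0.00360000)
m·(v₁−v₀)/dt = (-3.3000, -0.2000, 0.9000)
ω₁ − ω₀ = (-0.07968000, -0.00632000, -0.02300000)
I·α + gyro = (-0.1800, -0.0100, -0.1700)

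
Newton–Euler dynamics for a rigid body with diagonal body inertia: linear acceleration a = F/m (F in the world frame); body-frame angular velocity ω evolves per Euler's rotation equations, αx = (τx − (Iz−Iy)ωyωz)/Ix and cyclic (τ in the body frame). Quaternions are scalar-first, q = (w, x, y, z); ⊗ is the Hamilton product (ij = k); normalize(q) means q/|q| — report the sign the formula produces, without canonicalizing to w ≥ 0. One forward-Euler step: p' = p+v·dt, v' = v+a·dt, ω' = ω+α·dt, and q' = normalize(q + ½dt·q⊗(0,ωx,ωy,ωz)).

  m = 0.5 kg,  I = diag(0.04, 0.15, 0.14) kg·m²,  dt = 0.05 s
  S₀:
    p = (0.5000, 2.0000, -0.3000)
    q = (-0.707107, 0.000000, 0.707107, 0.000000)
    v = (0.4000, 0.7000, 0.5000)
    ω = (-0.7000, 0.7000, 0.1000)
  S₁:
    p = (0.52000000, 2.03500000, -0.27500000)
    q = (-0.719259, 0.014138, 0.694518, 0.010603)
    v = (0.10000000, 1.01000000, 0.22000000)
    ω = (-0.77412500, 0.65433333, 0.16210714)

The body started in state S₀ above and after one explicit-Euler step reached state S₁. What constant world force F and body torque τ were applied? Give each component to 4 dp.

F = (-3.0000, 3.1000, -2.8000)
τ = (-0.0600, -0.1300, 0.1200)

Δv = v₁−v₀ = (-0.30000000, 0.31000000, -0.28000000)
m·(v₁−v₀)/dt = (-3.0000, 3.1000, -2.8000)
rate change Δω = (-0.07412500, -0.04566667, 0.06210714)
τ = I·(Δω/dt) + ω₀×(Iω₀) = (-0.0600, -0.1300, 0.1200)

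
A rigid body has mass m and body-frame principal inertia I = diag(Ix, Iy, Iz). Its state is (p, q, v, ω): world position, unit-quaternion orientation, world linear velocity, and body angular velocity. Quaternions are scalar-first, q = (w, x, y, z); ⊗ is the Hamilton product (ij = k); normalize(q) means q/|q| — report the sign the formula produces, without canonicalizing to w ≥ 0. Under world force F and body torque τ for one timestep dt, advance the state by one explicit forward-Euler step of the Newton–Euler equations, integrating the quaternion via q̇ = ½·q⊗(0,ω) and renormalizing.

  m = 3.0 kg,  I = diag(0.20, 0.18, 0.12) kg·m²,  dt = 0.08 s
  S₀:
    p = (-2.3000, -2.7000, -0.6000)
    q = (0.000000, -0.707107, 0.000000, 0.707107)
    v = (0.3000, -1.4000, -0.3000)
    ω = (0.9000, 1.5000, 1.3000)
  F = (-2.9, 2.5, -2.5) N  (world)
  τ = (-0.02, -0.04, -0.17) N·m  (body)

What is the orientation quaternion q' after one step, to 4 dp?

q' = (-0.0113, -0.7467, 0.0620, 0.6622)

2q̇ = q⊗(0,ω) = (-0.2828428, -1.0606605, 1.5556354, -1.0606605)
q + ½dt·q⊗(0,ω), renormalized = (-0.0113, -0.7467, 0.0620, 0.6622)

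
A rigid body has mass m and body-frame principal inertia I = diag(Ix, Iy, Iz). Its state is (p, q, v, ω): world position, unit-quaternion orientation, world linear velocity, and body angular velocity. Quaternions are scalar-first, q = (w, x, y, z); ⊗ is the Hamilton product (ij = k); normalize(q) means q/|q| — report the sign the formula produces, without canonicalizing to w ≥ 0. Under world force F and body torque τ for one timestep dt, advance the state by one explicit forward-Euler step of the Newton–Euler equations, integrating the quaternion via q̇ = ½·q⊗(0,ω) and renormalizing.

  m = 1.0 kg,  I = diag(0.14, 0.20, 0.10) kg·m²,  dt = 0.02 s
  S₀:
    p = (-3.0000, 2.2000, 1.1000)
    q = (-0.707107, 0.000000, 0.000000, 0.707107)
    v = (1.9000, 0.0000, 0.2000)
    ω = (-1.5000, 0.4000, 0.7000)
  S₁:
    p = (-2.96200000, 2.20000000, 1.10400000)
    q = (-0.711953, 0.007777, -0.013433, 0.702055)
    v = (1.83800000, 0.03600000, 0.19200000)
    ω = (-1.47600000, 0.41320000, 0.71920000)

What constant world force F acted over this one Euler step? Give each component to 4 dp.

F = (-3.1000, 1.8000, -0.4000)

v₁ − v₀ = (-0.06200000, 0.03600000, -0.00800000)
m·(v₁−v₀)/dt = (-3.1000, 1.8000, -0.4000)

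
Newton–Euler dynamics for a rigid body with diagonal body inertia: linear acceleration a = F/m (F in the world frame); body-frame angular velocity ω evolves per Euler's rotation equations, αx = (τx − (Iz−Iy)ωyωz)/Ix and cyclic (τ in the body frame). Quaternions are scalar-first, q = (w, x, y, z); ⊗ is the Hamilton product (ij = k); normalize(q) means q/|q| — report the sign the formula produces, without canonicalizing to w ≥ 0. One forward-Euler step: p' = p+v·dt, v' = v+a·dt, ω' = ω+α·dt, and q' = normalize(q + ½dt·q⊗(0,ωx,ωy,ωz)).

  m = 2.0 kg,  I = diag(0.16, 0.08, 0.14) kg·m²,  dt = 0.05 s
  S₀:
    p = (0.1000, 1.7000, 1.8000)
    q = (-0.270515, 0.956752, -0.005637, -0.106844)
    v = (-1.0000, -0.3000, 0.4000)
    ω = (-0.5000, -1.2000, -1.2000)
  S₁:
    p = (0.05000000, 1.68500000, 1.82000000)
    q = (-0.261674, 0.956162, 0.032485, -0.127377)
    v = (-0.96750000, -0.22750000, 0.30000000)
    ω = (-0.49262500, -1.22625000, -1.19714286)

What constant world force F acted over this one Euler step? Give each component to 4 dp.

F = (1.3000, 2.9000, -4.0000)

v₁ − v₀ = (0.03250000, 0.07250000, -0.10000000)
applied force F = (1.3000, 2.9000, -4.0000)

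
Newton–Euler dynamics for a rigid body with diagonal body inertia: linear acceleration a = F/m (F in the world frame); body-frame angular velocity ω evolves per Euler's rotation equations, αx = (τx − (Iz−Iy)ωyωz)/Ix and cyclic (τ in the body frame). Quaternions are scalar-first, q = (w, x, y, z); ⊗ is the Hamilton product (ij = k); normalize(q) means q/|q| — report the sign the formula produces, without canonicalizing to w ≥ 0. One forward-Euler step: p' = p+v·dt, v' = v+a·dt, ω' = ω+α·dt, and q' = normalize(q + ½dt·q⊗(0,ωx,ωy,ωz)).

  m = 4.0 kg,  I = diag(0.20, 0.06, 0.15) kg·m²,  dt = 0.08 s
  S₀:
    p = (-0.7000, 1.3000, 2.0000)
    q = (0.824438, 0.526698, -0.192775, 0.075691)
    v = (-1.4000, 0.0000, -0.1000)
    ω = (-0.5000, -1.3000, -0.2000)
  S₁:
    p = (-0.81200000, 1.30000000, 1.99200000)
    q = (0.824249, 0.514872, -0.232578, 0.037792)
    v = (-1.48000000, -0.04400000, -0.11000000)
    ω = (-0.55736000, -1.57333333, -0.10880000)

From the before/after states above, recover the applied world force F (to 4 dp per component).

v₁ − v₀ = (-0.08000000, -0.04400000, -0.01000000)
F = m·Δv/dt = (-4.0000, -2.2000, -0.5000)

F = (-4.0000, -2.2000, -0.5000)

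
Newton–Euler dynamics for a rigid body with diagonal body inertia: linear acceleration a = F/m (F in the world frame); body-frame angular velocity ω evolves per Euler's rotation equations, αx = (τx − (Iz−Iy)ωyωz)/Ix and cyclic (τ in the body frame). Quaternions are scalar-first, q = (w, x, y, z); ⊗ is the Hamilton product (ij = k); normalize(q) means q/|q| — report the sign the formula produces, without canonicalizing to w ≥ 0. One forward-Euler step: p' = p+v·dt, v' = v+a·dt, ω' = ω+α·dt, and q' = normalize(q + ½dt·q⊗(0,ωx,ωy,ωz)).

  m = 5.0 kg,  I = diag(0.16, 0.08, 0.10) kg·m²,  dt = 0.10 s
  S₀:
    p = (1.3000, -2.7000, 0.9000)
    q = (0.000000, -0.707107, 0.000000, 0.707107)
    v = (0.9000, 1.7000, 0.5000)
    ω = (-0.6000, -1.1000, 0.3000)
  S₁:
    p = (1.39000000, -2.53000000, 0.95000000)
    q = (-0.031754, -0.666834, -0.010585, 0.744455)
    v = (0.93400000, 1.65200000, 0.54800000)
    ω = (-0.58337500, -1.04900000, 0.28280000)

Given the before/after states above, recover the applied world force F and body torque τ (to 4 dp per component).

Δv = v₁−v₀ = (0.03400000, -0.04800000, 0.04800000)
applied force F = (1.7000, -2.4000, 2.4000)
rate change Δω = (0.01662500, 0.05100000, -0.01720000)
gyro term ω₀×Iω₀ = (-0.0066, -0.0108, -0.0528)
I·α + gyro = (0.0200, 0.0300, -0.0700)

F = (1.7000, -2.4000, 2.4000)
τ = (0.0200, 0.0300, -0.0700)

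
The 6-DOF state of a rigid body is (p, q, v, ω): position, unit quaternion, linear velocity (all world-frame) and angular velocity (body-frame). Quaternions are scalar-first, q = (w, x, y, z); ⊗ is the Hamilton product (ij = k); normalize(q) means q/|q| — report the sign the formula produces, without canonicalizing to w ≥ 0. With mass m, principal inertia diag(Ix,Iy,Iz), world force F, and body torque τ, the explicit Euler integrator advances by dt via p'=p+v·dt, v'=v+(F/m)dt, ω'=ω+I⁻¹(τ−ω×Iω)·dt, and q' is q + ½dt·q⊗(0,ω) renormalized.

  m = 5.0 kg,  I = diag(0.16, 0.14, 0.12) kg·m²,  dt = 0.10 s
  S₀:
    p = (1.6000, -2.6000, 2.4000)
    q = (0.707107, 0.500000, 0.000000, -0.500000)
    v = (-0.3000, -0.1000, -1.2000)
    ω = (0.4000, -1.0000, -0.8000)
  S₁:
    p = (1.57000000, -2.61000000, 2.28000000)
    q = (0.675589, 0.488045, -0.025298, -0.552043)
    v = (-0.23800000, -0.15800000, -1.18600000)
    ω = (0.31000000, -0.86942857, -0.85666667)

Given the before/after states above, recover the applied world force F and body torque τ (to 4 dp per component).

rate change Δω = (-0.09000000, 0.13057143, -0.05666667)
ω₀×(Iω₀) = (-0.0160, -0.0128, 0.0080)
I·α + gyro = (-0.1600, 0.1700, -0.0600)
v₁ − v₀ = (0.06200000, -0.05800000, 0.01400000)
m·(v₁−v₀)/dt = (3.1000, -2.9000, 0.7000)

F = (3.1000, -2.9000, 0.7000)
τ = (-0.1600, 0.1700, -0.0600)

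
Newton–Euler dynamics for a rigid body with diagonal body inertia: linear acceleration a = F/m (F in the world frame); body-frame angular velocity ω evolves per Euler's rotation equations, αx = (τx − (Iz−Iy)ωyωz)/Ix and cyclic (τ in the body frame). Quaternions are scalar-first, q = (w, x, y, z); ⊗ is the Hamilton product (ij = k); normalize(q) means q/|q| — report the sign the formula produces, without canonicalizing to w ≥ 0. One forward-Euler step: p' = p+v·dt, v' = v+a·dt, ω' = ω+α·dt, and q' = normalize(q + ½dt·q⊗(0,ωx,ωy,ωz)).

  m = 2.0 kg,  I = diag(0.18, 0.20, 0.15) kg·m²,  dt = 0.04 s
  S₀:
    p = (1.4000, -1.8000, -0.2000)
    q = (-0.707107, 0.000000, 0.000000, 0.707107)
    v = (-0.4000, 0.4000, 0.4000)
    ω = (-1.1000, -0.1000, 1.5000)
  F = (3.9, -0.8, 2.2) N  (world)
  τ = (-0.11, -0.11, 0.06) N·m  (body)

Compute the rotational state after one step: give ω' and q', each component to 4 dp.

precession coupling ω×(Iω) = (0.0075, -0.0495, 0.0022)
angular accel α = (-0.6528, -0.3025, 0.3853)
new body rate ω' = (-1.1261, -0.1121, 1.5154)
2q̇ = q⊗(0,ω) = (-1.0606605, 0.8485284, -0.7071070, -1.0606605)
updated quaternion q' = (-0.7278, 0.0170, -0.0141, 0.6854)

ω' = (-1.1261, -0.1121, 1.5154)
q' = (-0.7278, 0.0170, -0.0141, 0.6854)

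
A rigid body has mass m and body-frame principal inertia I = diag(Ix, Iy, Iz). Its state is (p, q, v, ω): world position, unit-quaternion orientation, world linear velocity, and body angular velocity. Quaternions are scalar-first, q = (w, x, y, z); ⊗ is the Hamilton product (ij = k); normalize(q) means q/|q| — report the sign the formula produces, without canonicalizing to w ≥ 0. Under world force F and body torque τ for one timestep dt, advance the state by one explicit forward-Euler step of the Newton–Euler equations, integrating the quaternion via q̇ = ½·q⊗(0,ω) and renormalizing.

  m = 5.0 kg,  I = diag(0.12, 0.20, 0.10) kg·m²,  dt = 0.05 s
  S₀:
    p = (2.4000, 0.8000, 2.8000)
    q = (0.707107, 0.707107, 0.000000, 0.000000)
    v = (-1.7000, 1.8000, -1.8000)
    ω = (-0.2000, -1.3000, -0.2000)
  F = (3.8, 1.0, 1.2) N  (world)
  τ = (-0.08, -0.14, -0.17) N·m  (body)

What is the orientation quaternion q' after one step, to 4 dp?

q' = (0.7102, 0.7032, -0.0194, -0.0265)

2q̇ = q⊗(0,ω) = (0.1414214, -0.1414214, -0.7778177, -1.0606605)
updated quaternion q' = (0.7102, 0.7032, -0.0194, -0.0265)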